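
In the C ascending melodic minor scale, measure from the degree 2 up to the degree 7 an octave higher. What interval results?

major thirteenth

Spelling the C ascending melodic minor scale: C D Eb F G A B.
That puts D below B.
From D to B is 21 semitones, exactly the major thirteenth.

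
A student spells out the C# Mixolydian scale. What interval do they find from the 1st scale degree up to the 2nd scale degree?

C# mixolydian: C# D# E# F# G# A# B.
1st scale degree = C#; 2nd scale degree = D#.
From C# to D# is 2 semitones, exactly the major second.

major second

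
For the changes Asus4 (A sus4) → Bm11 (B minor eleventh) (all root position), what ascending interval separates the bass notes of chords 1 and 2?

The roots are A and B.
Counting 2 letters and 2 half steps from A gives a major second.

major second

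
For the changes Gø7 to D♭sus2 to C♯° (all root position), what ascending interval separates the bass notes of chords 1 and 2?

d5

The roots are G and D♭.
From G to D♭: 6 semitones over a fifth = diminished.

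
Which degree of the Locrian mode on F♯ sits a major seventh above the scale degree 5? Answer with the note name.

The scale is F♯ G A B C D E.
The scale degree 5 is C; a major seventh above that is B — scale degree 4.

B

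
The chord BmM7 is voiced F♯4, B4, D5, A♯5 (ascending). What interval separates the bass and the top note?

major 10th

The outer voices are F♯4 and A♯5.
From F♯ to A♯ is 16 semitones, exactly the major tenth.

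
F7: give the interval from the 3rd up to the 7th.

The chord tones of F7 (F dominant seventh) are F-A-C-E♭.
That puts A below E♭.
From A to E♭: 6 semitones over a fifth = diminished.

d5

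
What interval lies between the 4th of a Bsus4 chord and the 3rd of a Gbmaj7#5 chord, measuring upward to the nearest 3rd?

The 4th of Bsus4 is E; the 3rd of Gbmaj7#5 is Bb.
5 letter names make it a fifth; at 6 semitones (a half step narrower than perfect) the quality is diminished.

diminished 5th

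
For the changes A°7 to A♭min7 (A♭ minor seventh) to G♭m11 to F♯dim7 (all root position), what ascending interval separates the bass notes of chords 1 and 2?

The roots are A and A♭.
From A to A♭: 11 semitones over an octave = diminished.

diminished octave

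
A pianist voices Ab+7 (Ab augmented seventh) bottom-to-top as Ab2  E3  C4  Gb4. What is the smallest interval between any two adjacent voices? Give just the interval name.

Adjacent intervals: Ab2→E3 = augmented fifth; E3→C4 = minor sixth; C4→Gb4 = diminished fifth.
The smallest is C4 to Gb4, a diminished fifth (6 semitones).

diminished fifth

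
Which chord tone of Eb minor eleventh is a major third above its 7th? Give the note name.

Eb minor eleventh is spelled Eb–Gb–Bb–Db–F–Ab.
The 7th is Db. A major third above Db is F.
F is the chord's 9th.

F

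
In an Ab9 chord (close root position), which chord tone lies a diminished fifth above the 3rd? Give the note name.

Ab9 (Ab dominant ninth) is spelled Ab, C, Eb, Gb, Bb.
The 3rd is C. A diminished fifth above C is Gb.
Gb is the chord's 7th.

Gb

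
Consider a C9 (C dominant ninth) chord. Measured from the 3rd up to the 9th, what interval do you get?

C9: C E G B♭ D.
So we need the interval from E up to D.
7 letter names make it a seventh; at 10 semitones (a half step narrower than major) the quality is minor.

m7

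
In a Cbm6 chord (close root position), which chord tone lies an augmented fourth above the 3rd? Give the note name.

The chord tones of Cb minor sixth are Cb–Ebb–Gb–Ab.
The 3rd is Ebb. An augmented fourth above Ebb is Ab.
Ab is the chord's 6th.

Ab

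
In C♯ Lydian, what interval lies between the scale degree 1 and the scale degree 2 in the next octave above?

The scale runs C♯ D♯ E♯ F𝄪 G♯ A♯ B♯.
The scale degree 1 is C♯ and the 2nd degree (up an octave) is D♯.
From C♯ to D♯ is 14 semitones, exactly the major ninth.

major ninth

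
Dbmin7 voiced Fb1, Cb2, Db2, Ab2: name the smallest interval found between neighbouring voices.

major second

Adjacent intervals: Fb1→Cb2 = perfect fifth; Cb2→Db2 = major second; Db2→Ab2 = perfect fifth.
The smallest is Cb2 to Db2, a major second (2 semitones).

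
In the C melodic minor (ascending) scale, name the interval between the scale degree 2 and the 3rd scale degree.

C melodic minor: C D Eb F G A B.
Scale degree 2 = D; 3rd scale degree = Eb.
From D to Eb: 1 semitone over a second = minor.

minor 2nd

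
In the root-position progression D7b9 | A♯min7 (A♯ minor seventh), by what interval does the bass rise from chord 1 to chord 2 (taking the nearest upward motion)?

augmented fifth

The roots are D and A♯.
From D to A♯: 8 semitones over a fifth = augmented.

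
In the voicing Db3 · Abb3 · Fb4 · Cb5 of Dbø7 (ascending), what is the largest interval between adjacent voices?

Adjacent intervals: Db3→Abb3 = diminished fifth; Abb3→Fb4 = major sixth; Fb4→Cb5 = perfect fifth.
The largest is Abb3 to Fb4, a major sixth (9 semitones).

major 6th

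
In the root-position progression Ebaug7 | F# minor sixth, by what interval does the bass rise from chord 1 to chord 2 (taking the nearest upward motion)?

augmented second

The roots are Eb and F#.
2 letter names make it a second; at 3 semitones (a half step wider than major) the quality is augmented.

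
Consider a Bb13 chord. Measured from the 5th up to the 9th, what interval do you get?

perfect fifth

Bb13: Bb, D, F, Ab, C, G.
That puts F below C.
F up to C spans 5 letter names and 7 semitones — a perfect fifth.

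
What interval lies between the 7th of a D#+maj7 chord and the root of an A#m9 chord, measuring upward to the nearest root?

The 7th of D#+maj7 is C##; the root of A#m9 is A#.
6 letter names make it a sixth; at 8 semitones (a half step narrower than major) the quality is minor.

minor sixth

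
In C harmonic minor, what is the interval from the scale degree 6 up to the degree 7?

C harmonic minor: C D Eb F G Ab B.
That puts Ab below B.
From Ab to B: 3 semitones over a second = augmented.

augmented second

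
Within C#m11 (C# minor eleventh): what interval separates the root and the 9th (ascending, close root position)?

The chord tones of C#m11 are C#, E, G#, B, D#, F#.
That puts C# below D#.
C# up to D# spans 9 letter names and 14 semitones — a major ninth.

major ninth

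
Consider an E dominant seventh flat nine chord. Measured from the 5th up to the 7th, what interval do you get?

m3

E dominant seventh flat nine is spelled E-G#-B-D-F.
5th = B; 7th = D.
B up to D is 3 semitones, a half step narrower than a major third, so the interval is minor.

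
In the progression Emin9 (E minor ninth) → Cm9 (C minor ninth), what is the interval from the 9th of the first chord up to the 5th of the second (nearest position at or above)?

minor second

Emin9 (E minor ninth) has F# as its 9th, and Cm9 (C minor ninth) has G as its 5th.
From F# to G: 1 semitone over a second = minor.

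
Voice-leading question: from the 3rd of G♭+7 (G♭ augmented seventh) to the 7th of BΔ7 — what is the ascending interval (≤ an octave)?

G♭+7 (G♭ augmented seventh) has B♭ as its 3rd, and BΔ7 has A♯ as its 7th.
From B♭ to A♯: 12 semitones over a seventh = augmented.

augmented seventh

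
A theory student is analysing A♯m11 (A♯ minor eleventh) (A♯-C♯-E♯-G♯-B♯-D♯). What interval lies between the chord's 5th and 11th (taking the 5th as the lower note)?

That puts E♯ below D♯.
From E♯ to D♯: 10 semitones over a seventh = minor.

minor 7th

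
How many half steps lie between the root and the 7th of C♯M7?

Spelling the chord: C♯-E♯-G♯-B♯.
C♯ to B♯ is a major seventh: 11 semitones.

11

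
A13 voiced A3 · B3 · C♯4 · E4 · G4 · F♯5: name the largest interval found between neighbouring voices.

major seventh

Adjacent intervals: A3→B3 = major second; B3→C♯4 = major second; C♯4→E4 = minor third; E4→G4 = minor third; G4→F♯5 = major seventh.
The largest is G4 to F♯5, a major seventh (11 semitones).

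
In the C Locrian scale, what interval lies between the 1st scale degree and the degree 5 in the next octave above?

d12

Spelling the C Locrian scale: C D♭ E♭ F G♭ A♭ B♭.
1st scale degree = C; 5th scale degree (up an octave) = G♭.
From C to G♭: 18 semitones over a twelfth = diminished.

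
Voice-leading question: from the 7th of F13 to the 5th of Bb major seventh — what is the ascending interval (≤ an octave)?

The 7th of F13 is Eb; the 5th of Bb major seventh is F.
Eb up to F spans 2 letter names and 2 semitones — a major second.

major 2nd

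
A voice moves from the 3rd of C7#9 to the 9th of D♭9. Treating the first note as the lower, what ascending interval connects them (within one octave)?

The 3rd of C7#9 is E; the 9th of D♭9 is E♭.
8 letter names make it an octave; at 11 semitones (a half step narrower than perfect) the quality is diminished.

diminished octave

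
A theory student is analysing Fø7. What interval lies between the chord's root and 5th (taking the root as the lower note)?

F half-diminished seventh is spelled F–Ab–Cb–Eb.
So we need the interval from F up to Cb.
5 letter names make it a fifth; at 6 semitones (a half step narrower than perfect) the quality is diminished.

diminished 5th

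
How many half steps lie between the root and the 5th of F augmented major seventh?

The chord tones of Fmaj7#5 (F augmented major seventh) are F A C♯ E.
F to C♯ is an augmented fifth: 8 semitones.

8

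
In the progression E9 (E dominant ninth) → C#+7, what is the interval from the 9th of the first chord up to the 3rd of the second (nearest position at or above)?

The 9th of E9 (E dominant ninth) is F#; the 3rd of C#+7 is E#.
Counting 7 letters and 11 half steps from F# gives a major seventh.

M7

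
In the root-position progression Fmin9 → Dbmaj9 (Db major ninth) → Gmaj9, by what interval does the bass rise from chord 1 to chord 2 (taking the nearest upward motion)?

minor sixth

The roots are F and Db.
6 letter names make it a sixth; at 8 semitones (a half step narrower than major) the quality is minor.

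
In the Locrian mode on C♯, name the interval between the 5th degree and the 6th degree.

major second

Spelling the Locrian mode on C♯: C♯ D E F♯ G A B.
The 5th degree is G and the scale degree 6 is A.
From G to A is 2 semitones, exactly the major second.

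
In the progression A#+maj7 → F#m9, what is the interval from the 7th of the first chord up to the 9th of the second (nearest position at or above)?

A#+maj7 has G## as its 7th, and F#m9 has G# as its 9th.
8 letter names make it an octave; at 11 semitones (a half step narrower than perfect) the quality is diminished.

diminished 8th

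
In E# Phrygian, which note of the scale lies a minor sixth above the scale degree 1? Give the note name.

The scale is E# F# G# A# B# C# D#.
The scale degree 1 is E#; a minor sixth above that is C# — scale degree 6.

C#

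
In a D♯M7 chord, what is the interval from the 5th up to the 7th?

M3

D♯Δ7 (D♯ major seventh): D♯–F𝄪–A♯–C𝄪.
That puts A♯ below C𝄪.
A♯ up to C𝄪 spans 3 letter names and 4 semitones — a major third.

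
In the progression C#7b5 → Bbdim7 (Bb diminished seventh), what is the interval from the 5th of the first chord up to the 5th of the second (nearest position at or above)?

diminished seventh

The 5th of C#7b5 is G; the 5th of Bbdim7 (Bb diminished seventh) is Fb.
G up to Fb is 9 semitones, a whole step narrower than a major seventh, so the interval is diminished.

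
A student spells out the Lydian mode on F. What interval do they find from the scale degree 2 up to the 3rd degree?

F lydian: F G A B C D E.
The scale degree 2 is G and the scale degree 3 is A.
From G to A is 2 semitones, exactly the major second.

major second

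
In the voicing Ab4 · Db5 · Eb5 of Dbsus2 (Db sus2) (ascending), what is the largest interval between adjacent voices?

Adjacent intervals: Ab4→Db5 = perfect fourth; Db5→Eb5 = major second.
The largest is Ab4 to Db5, a perfect fourth (5 semitones).

perfect fourth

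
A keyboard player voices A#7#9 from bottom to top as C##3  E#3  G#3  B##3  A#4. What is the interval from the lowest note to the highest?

The outer voices are C##3 and A#4.
From C## to A#: 20 semitones over a thirteenth = minor.

minor thirteenth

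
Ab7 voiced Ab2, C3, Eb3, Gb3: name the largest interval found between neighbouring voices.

major third

Adjacent intervals: Ab2→C3 = major third; C3→Eb3 = minor third; Eb3→Gb3 = minor third.
The largest is Ab2 to C3, a major third (4 semitones).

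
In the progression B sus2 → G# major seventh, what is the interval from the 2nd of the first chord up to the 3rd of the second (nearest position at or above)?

major seventh

B sus2 has C# as its 2nd, and G# major seventh has B# as its 3rd.
From C# to B# is 11 semitones, exactly the major seventh.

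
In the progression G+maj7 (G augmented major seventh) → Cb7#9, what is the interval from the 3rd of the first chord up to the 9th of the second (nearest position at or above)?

G+maj7 (G augmented major seventh) has B as its 3rd, and Cb7#9 has D as its 9th.
From B to D: 3 semitones over a third = minor.

m3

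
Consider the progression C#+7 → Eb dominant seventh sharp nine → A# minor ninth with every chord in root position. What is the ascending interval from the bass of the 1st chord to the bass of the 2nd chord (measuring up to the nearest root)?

The roots are C# and Eb.
From C# to Eb: 2 semitones over a third = diminished.

diminished 3rd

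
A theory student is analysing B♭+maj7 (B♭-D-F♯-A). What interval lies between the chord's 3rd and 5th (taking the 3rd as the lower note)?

That puts D below F♯.
From D to F♯ is 4 semitones, exactly the major third.

major 3rd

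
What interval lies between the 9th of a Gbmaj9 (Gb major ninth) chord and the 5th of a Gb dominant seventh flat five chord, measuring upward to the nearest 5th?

diminished 4th

The 9th of Gbmaj9 (Gb major ninth) is Ab; the 5th of Gb dominant seventh flat five is Dbb.
Ab up to Dbb is 4 semitones, a half step narrower than a perfect fourth, so the interval is diminished.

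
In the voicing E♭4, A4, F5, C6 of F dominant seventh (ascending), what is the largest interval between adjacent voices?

minor sixth

Adjacent intervals: E♭4→A4 = augmented fourth; A4→F5 = minor sixth; F5→C6 = perfect fifth.
The largest is A4 to F5, a minor sixth (8 semitones).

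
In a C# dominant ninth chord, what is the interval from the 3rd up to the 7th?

The chord tones of C#9 are C#-E#-G#-B-D#.
3rd = E#; 7th = B.
From E# to B: 6 semitones over a fifth = diminished.
That tritone between 3rd and 7th is what gives the dominant seventh its pull toward resolution.

diminished fifth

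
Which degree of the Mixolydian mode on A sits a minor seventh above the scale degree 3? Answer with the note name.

B

The scale is A B C♯ D E F♯ G.
The scale degree 3 is C♯; a minor seventh above that is B — scale degree 2.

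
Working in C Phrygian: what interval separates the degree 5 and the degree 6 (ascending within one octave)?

Spelling C Phrygian: C D♭ E♭ F G A♭ B♭.
The degree 5 is G and the 6th degree is A♭.
2 letter names make it a second; at 1 semitone (a half step narrower than major) the quality is minor.

minor second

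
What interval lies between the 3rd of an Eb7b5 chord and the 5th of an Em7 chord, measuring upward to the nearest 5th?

Eb7b5 has G as its 3rd, and Em7 has B as its 5th.
From G to B is 4 semitones, exactly the major third.

major third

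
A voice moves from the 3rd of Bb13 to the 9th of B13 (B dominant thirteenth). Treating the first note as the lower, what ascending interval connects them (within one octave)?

Bb13 has D as its 3rd, and B13 (B dominant thirteenth) has C# as its 9th.
Counting 7 letters and 11 half steps from D gives a major seventh.

major 7th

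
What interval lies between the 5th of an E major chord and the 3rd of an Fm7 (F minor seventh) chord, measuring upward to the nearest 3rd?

E major has B as its 5th, and Fm7 (F minor seventh) has Ab as its 3rd.
B up to Ab is 9 semitones, a whole step narrower than a major seventh, so the interval is diminished.

d7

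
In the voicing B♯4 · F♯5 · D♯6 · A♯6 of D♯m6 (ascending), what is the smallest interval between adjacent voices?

diminished fifth

Adjacent intervals: B♯4→F♯5 = diminished fifth; F♯5→D♯6 = major sixth; D♯6→A♯6 = perfect fifth.
The smallest is B♯4 to F♯5, a diminished fifth (6 semitones).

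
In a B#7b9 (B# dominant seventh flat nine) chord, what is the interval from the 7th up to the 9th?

minor 3rd

B#7b9: B#-D##-F##-A#-C#.
That puts A# below C#.
3 letter names make it a third; at 3 semitones (a half step narrower than major) the quality is minor.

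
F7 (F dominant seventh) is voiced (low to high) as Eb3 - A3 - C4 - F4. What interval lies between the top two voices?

P4

Those voices are C4 and F4.
From C to F is 5 semitones, exactly the perfect fourth.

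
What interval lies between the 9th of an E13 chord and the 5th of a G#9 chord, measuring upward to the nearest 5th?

E13 has F# as its 9th, and G#9 has D# as its 5th.
F# up to D# spans 6 letter names and 9 semitones — a major sixth.

major 6th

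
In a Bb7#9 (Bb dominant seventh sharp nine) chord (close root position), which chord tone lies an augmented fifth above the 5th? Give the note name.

C#

Bb7#9 is spelled Bb D F Ab C#.
The 5th is F. An augmented fifth above F is C#.
C# is the chord's 9th.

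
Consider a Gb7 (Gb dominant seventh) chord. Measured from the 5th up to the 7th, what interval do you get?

The chord tones of Gb7 are Gb Bb Db Fb.
So we need the interval from Db up to Fb.
From Db to Fb: 3 semitones over a third = minor.

minor third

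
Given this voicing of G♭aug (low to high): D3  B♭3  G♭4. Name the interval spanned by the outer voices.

diminished 11th

The outer voices are D3 and G♭4.
From D to G♭: 16 semitones over an eleventh = diminished.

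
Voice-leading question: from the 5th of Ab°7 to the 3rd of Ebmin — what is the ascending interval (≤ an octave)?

The 5th of Ab°7 is Ebb; the 3rd of Ebmin is Gb.
Counting 3 letters and 4 half steps from Ebb gives a major third.

major third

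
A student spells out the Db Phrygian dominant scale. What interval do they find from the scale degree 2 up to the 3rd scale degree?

augmented 2nd

Db phrygian dominant: Db Ebb F Gb Ab Bbb Cb.
The scale degree 2 is Ebb and the 3rd scale degree is F.
Ebb up to F is 3 semitones, a half step wider than a major second, so the interval is augmented.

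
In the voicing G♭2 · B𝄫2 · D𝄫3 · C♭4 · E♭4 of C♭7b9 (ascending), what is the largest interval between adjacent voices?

Adjacent intervals: G♭2→B𝄫2 = minor third; B𝄫2→D𝄫3 = minor third; D𝄫3→C♭4 = major seventh; C♭4→E♭4 = major third.
The largest is D𝄫3 to C♭4, a major seventh (11 semitones).

major seventh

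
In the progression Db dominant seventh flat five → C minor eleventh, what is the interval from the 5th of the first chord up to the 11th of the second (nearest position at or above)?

augmented sixth

The 5th of Db dominant seventh flat five is Abb; the 11th of C minor eleventh is F.
Abb up to F is 10 semitones, a half step wider than a major sixth, so the interval is augmented.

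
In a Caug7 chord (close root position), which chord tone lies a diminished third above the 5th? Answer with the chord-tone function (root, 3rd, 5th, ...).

7th

Spelling the chord: C-E-G#-Bb.
The 5th is G#. A diminished third above G# is Bb.
Bb is the chord's 7th.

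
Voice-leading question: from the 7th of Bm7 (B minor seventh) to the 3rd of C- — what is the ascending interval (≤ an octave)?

diminished 5th

The 7th of Bm7 (B minor seventh) is A; the 3rd of C- is E♭.
5 letter names make it a fifth; at 6 semitones (a half step narrower than perfect) the quality is diminished.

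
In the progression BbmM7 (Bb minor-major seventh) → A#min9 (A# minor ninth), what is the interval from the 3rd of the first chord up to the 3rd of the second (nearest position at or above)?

augmented seventh

The 3rd of BbmM7 (Bb minor-major seventh) is Db; the 3rd of A#min9 (A# minor ninth) is C#.
7 letter names make it a seventh; at 12 semitones (a half step wider than major) the quality is augmented.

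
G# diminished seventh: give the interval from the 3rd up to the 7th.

G#°7 is spelled G# B D F.
That puts B below F.
B up to F is 6 semitones, a half step narrower than a perfect fifth, so the interval is diminished.

diminished 5th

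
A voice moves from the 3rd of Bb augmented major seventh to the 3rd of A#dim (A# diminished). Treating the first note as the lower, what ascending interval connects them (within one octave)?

The 3rd of Bb augmented major seventh is D; the 3rd of A#dim (A# diminished) is C#.
From D to C# is 11 semitones, exactly the major seventh.

M7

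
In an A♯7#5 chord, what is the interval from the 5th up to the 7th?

diminished third

A♯+7: A♯–C𝄪–E𝄪–G♯.
That puts E𝄪 below G♯.
3 letter names make it a third; at 2 semitones (a whole step narrower than major) the quality is diminished.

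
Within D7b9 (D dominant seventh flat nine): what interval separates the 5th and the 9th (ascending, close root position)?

diminished fifth

D dominant seventh flat nine is spelled D–F♯–A–C–E♭.
5th = A; 9th = E♭.
From A to E♭: 6 semitones over a fifth = diminished.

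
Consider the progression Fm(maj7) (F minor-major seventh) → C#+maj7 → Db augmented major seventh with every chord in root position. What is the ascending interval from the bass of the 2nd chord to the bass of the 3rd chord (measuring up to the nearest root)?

The roots are C# and Db.
From C# to Db: 0 semitones over a second = diminished.

diminished 2nd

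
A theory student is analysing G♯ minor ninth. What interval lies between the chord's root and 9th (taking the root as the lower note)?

major ninth

The chord tones of G♯m9 (G♯ minor ninth) are G♯ B D♯ F♯ A♯.
The root is G♯ and the 9th is A♯.
G♯ up to A♯ spans 9 letter names and 14 semitones — a major ninth.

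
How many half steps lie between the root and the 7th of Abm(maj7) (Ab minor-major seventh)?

11

Ab minor-major seventh is spelled Ab, Cb, Eb, G.
Ab to G is a major seventh: 11 semitones.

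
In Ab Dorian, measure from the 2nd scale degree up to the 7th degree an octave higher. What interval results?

m13

Ab dorian: Ab Bb Cb Db Eb F Gb.
The 2nd scale degree is Bb and the 7th degree (up an octave) is Gb.
13 letter names make it a thirteenth; at 20 semitones (a half step narrower than major) the quality is minor.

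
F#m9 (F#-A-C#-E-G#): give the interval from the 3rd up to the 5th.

The 3rd is A and the 5th is C#.
From A to C# is 4 semitones, exactly the major third.

major 3rd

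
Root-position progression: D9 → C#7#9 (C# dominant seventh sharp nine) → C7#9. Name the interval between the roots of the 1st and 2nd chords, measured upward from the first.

The roots are D and C#.
Counting 7 letters and 11 half steps from D gives a major seventh.

major 7th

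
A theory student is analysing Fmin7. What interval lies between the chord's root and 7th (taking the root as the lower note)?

Spelling the chord: F, Ab, C, Eb.
Root = F; 7th = Eb.
7 letter names make it a seventh; at 10 semitones (a half step narrower than major) the quality is minor.

minor seventh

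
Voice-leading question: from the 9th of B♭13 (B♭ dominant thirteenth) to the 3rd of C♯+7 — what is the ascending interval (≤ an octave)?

augmented 3rd

The 9th of B♭13 (B♭ dominant thirteenth) is C; the 3rd of C♯+7 is E♯.
3 letter names make it a third; at 5 semitones (a half step wider than major) the quality is augmented.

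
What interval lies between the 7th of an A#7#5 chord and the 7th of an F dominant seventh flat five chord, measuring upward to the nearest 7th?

diminished 6th

A#7#5 has G# as its 7th, and F dominant seventh flat five has Eb as its 7th.
6 letter names make it a sixth; at 7 semitones (a whole step narrower than major) the quality is diminished.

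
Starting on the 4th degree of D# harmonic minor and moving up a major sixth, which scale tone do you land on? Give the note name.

The scale is D# E# F# G# A# B C##.
The 4th degree is G#; a major sixth above that is E# — scale degree 2.

E#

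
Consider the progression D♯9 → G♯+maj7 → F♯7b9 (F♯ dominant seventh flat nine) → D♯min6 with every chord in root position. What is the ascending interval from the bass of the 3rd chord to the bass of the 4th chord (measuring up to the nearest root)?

major 6th

The roots are F♯ and D♯.
From F♯ to D♯ is 9 semitones, exactly the major sixth.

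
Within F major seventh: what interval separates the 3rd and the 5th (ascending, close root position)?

m3

The chord tones of Fmaj7 are F–A–C–E.
That puts A below C.
3 letter names make it a third; at 3 semitones (a half step narrower than major) the quality is minor.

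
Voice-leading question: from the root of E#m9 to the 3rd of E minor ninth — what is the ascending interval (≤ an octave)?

diminished third

The root of E#m9 is E#; the 3rd of E minor ninth is G.
E# up to G is 2 semitones, a whole step narrower than a major third, so the interval is diminished.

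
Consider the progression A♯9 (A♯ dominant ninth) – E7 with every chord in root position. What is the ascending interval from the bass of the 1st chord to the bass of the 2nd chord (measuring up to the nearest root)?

d5

The roots are A♯ and E.
5 letter names make it a fifth; at 6 semitones (a half step narrower than perfect) the quality is diminished.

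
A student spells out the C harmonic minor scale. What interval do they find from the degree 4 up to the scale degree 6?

minor third

C harmonic minor: C D Eb F G Ab B.
The degree 4 is F and the degree 6 is Ab.
F up to Ab is 3 semitones, a half step narrower than a major third, so the interval is minor.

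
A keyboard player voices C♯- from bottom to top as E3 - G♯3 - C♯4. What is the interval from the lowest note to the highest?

major sixth

The outer voices are E3 and C♯4.
E up to C♯ spans 6 letter names and 9 semitones — a major sixth.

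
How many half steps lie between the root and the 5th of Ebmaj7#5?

Spelling the chord: Eb-G-B-D.
Eb to B is an augmented fifth: 8 semitones.

8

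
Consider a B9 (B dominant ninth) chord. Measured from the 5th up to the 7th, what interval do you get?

B dominant ninth is spelled B D# F# A C#.
So we need the interval from F# up to A.
3 letter names make it a third; at 3 semitones (a half step narrower than major) the quality is minor.

minor 3rd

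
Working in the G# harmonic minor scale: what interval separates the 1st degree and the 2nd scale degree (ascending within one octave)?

The scale runs G# A# B C# D# E F##.
1st degree = G#; 2nd scale degree = A#.
G# up to A# spans 2 letter names and 2 semitones — a major second.

major second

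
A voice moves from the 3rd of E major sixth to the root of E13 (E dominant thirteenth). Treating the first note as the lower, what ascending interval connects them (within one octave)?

The 3rd of E major sixth is G#; the root of E13 (E dominant thirteenth) is E.
From G# to E: 8 semitones over a sixth = minor.

minor sixth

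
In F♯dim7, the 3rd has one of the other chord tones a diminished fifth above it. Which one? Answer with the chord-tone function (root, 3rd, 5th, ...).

The chord tones of F♯ diminished seventh are F♯-A-C-E♭.
The 3rd is A. A diminished fifth above A is E♭.
E♭ is the chord's 7th.

7th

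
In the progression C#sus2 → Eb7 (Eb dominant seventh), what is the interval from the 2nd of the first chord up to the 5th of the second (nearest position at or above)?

diminished sixth

The 2nd of C#sus2 is D#; the 5th of Eb7 (Eb dominant seventh) is Bb.
6 letter names make it a sixth; at 7 semitones (a whole step narrower than major) the quality is diminished.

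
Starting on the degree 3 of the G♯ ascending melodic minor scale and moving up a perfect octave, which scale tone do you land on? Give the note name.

B

The scale is G♯ A♯ B C♯ D♯ E♯ F𝄪.
The degree 3 is B; a perfect octave above that is B — scale degree 3.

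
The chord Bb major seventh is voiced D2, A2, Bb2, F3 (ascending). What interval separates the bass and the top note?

minor tenth

The outer voices are D2 and F3.
10 letter names make it a tenth; at 15 semitones (a half step narrower than major) the quality is minor.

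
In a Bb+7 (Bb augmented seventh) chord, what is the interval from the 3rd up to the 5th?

The chord tones of Bb augmented seventh are Bb-D-F#-Ab.
That puts D below F#.
Counting 3 letters and 4 half steps from D gives a major third.

M3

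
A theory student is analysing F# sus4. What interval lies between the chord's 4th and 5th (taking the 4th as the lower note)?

F#sus4 (F# sus4): F#-B-C#.
The 4th is B and the 5th is C#.
Counting 2 letters and 2 half steps from B gives a major second.

major 2nd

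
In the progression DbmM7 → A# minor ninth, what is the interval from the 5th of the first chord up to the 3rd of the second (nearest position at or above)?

augmented 3rd

DbmM7 has Ab as its 5th, and A# minor ninth has C# as its 3rd.
3 letter names make it a third; at 5 semitones (a half step wider than major) the quality is augmented.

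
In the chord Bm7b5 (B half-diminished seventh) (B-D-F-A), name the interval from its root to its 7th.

That puts B below A.
7 letter names make it a seventh; at 10 semitones (a half step narrower than major) the quality is minor.

minor 7th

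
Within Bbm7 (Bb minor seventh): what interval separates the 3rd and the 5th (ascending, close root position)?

Bb-7 is spelled Bb Db F Ab.
That puts Db below F.
Counting 3 letters and 4 half steps from Db gives a major third.

major third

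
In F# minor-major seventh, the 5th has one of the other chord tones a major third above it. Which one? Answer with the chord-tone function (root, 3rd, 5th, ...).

The chord tones of F#m(maj7) are F# A C# E#.
The 5th is C#. A major third above C# is E#.
E# is the chord's 7th.

7th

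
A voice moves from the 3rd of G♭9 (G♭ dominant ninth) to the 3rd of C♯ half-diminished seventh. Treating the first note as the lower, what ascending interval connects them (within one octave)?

The 3rd of G♭9 (G♭ dominant ninth) is B♭; the 3rd of C♯ half-diminished seventh is E.
From B♭ to E: 6 semitones over a fourth = augmented.

augmented fourth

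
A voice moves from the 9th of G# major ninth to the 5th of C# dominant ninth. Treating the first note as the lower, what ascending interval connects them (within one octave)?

The 9th of G# major ninth is A#; the 5th of C# dominant ninth is G#.
From A# to G#: 10 semitones over a seventh = minor.

minor seventh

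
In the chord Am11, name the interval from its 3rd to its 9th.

Am11 (A minor eleventh): A-C-E-G-B-D.
The 3rd is C and the 9th is B.
From C to B is 11 semitones, exactly the major seventh.

major seventh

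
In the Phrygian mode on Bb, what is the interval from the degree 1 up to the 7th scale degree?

minor seventh

The scale runs Bb Cb Db Eb F Gb Ab.
The degree 1 is Bb and the 7th degree is Ab.
7 letter names make it a seventh; at 10 semitones (a half step narrower than major) the quality is minor.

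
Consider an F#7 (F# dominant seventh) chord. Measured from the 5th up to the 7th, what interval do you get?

minor third

F#7: F# A# C# E.
So we need the interval from C# up to E.
3 letter names make it a third; at 3 semitones (a half step narrower than major) the quality is minor.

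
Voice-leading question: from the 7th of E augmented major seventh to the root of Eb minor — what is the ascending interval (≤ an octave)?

The 7th of E augmented major seventh is D#; the root of Eb minor is Eb.
D# up to Eb is 0 semitones, a whole step narrower than a major second, so the interval is diminished.

diminished second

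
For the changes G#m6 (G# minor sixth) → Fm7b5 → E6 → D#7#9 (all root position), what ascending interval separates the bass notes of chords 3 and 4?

The roots are E and D#.
From E to D# is 11 semitones, exactly the major seventh.

major seventh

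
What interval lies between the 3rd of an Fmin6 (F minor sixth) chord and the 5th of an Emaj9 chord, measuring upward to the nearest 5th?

The 3rd of Fmin6 (F minor sixth) is A♭; the 5th of Emaj9 is B.
2 letter names make it a second; at 3 semitones (a half step wider than major) the quality is augmented.

augmented 2nd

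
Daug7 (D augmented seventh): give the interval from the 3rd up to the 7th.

d5

Spelling the chord: D–F#–A#–C.
3rd = F#; 7th = C.
From F# to C: 6 semitones over a fifth = diminished.
That tritone between 3rd and 7th is what gives the dominant seventh its pull toward resolution.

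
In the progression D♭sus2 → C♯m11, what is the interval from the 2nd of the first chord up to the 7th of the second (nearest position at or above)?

D♭sus2 has E♭ as its 2nd, and C♯m11 has B as its 7th.
5 letter names make it a fifth; at 8 semitones (a half step wider than perfect) the quality is augmented.

augmented fifth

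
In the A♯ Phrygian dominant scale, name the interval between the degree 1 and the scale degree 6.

Spelling the A♯ Phrygian dominant scale: A♯ B C𝄪 D♯ E♯ F♯ G♯.
The degree 1 is A♯ and the 6th degree is F♯.
6 letter names make it a sixth; at 8 semitones (a half step narrower than major) the quality is minor.

minor sixth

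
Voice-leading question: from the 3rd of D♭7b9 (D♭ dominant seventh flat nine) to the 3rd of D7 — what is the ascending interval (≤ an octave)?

augmented unison

D♭7b9 (D♭ dominant seventh flat nine) has F as its 3rd, and D7 has F♯ as its 3rd.
F up to F♯ is 1 semitone, a half step wider than a perfect unison, so the interval is augmented.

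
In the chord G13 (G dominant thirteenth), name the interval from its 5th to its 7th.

Spelling the chord: G–B–D–F–A–E.
The 5th is D and the 7th is F.
D up to F is 3 semitones, a half step narrower than a major third, so the interval is minor.

minor third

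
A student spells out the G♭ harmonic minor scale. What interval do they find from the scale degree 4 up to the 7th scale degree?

Spelling the G♭ harmonic minor scale: G♭ A♭ B𝄫 C♭ D♭ E𝄫 F.
That puts C♭ below F.
C♭ up to F is 6 semitones, a half step wider than a perfect fourth, so the interval is augmented.

augmented fourth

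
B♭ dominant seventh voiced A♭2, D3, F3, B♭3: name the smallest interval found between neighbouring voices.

minor third

Adjacent intervals: A♭2→D3 = augmented fourth; D3→F3 = minor third; F3→B♭3 = perfect fourth.
The smallest is D3 to F3, a minor third (3 semitones).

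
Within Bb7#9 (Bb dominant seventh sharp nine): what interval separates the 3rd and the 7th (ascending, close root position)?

diminished fifth

Bb dominant seventh sharp nine is spelled Bb, D, F, Ab, C#.
So we need the interval from D up to Ab.
D up to Ab is 6 semitones, a half step narrower than a perfect fifth, so the interval is diminished.
This 3–7 tritone is the characteristic tension at the heart of the dominant sound.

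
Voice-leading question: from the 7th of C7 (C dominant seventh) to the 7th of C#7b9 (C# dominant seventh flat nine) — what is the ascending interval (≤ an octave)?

augmented 1st

The 7th of C7 (C dominant seventh) is Bb; the 7th of C#7b9 (C# dominant seventh flat nine) is B.
1 letter names make it a unison; at 1 semitone (a half step wider than perfect) the quality is augmented.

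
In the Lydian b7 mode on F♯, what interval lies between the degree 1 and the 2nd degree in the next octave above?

major ninth

Spelling the Lydian b7 mode on F♯: F♯ G♯ A♯ B♯ C♯ D♯ E.
That puts F♯ below G♯.
F♯ up to G♯ spans 9 letter names and 14 semitones — a major ninth.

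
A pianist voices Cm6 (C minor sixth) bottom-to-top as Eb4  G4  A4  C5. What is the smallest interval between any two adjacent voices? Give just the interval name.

major 2nd

Adjacent intervals: Eb4→G4 = major third; G4→A4 = major second; A4→C5 = minor third.
The smallest is G4 to A4, a major second (2 semitones).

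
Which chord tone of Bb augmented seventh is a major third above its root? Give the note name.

Bbaug7: Bb D F# Ab.
The root is Bb. A major third above Bb is D.
D is the chord's 3rd.

D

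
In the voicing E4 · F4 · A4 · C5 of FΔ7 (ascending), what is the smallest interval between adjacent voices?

minor second

Adjacent intervals: E4→F4 = minor second; F4→A4 = major third; A4→C5 = minor third.
The smallest is E4 to F4, a minor second (1 semitone).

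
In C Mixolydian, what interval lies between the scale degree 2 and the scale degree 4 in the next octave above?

minor tenth

The scale runs C D E F G A B♭.
That puts D below F.
From D to F: 15 semitones over a tenth = minor.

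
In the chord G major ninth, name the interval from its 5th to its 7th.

G major ninth is spelled G B D F# A.
That puts D below F#.
D up to F# spans 3 letter names and 4 semitones — a major third.

M3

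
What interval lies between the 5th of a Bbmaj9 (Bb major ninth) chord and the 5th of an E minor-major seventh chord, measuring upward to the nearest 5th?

A4

The 5th of Bbmaj9 (Bb major ninth) is F; the 5th of E minor-major seventh is B.
F up to B is 6 semitones, a half step wider than a perfect fourth, so the interval is augmented.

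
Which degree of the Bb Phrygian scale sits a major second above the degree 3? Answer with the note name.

Eb

The scale is Bb Cb Db Eb F Gb Ab.
The degree 3 is Db; a major second above that is Eb — scale degree 4.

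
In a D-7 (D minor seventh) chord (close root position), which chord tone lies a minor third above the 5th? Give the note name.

Spelling the chord: D–F–A–C.
The 5th is A. A minor third above A is C.
C is the chord's 7th.

C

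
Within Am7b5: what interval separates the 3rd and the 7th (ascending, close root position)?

Spelling the chord: A, C, Eb, G.
That puts C below G.
From C to G is 7 semitones, exactly the perfect fifth.

P5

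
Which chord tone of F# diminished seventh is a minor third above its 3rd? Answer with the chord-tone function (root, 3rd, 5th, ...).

5th

F#dim7: F#–A–C–Eb.
The 3rd is A. A minor third above A is C.
C is the chord's 5th.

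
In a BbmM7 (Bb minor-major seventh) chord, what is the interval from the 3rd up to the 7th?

The chord tones of Bb minor-major seventh are Bb Db F A.
The 3rd is Db and the 7th is A.
From Db to A: 8 semitones over a fifth = augmented.

augmented fifth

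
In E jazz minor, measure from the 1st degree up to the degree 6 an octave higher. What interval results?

Spelling E jazz minor: E F♯ G A B C♯ D♯.
1st degree = E; degree 6 (up an octave) = C♯.
Counting 13 letters and 21 half steps from E gives a major thirteenth.

major 13th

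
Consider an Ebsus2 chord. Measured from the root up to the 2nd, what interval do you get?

Eb sus2: Eb-F-Bb.
That puts Eb below F.
Eb up to F spans 2 letter names and 2 semitones — a major second.

major second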